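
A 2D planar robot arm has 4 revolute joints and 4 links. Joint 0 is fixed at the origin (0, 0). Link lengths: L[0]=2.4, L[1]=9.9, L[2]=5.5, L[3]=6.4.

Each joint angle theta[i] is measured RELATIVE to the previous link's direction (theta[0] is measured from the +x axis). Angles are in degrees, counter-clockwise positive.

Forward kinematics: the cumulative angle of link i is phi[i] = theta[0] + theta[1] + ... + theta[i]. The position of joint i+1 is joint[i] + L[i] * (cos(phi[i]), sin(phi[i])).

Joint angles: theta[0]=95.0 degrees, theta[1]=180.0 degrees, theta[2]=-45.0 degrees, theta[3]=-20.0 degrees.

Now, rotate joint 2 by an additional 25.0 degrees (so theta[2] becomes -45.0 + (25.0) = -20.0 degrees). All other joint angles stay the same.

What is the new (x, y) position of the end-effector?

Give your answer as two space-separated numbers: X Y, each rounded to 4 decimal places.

Answer: -4.4407 -18.0266

Derivation:
joint[0] = (0.0000, 0.0000)  (base)
link 0: phi[0] = 95 = 95 deg
  cos(95 deg) = -0.0872, sin(95 deg) = 0.9962
  joint[1] = (0.0000, 0.0000) + 2.4 * (-0.0872, 0.9962) = (0.0000 + -0.2092, 0.0000 + 2.3909) = (-0.2092, 2.3909)
link 1: phi[1] = 95 + 180 = 275 deg
  cos(275 deg) = 0.0872, sin(275 deg) = -0.9962
  joint[2] = (-0.2092, 2.3909) + 9.9 * (0.0872, -0.9962) = (-0.2092 + 0.8628, 2.3909 + -9.8623) = (0.6537, -7.4715)
link 2: phi[2] = 95 + 180 + -20 = 255 deg
  cos(255 deg) = -0.2588, sin(255 deg) = -0.9659
  joint[3] = (0.6537, -7.4715) + 5.5 * (-0.2588, -0.9659) = (0.6537 + -1.4235, -7.4715 + -5.3126) = (-0.7698, -12.7841)
link 3: phi[3] = 95 + 180 + -20 + -20 = 235 deg
  cos(235 deg) = -0.5736, sin(235 deg) = -0.8192
  joint[4] = (-0.7698, -12.7841) + 6.4 * (-0.5736, -0.8192) = (-0.7698 + -3.6709, -12.7841 + -5.2426) = (-4.4407, -18.0266)
End effector: (-4.4407, -18.0266)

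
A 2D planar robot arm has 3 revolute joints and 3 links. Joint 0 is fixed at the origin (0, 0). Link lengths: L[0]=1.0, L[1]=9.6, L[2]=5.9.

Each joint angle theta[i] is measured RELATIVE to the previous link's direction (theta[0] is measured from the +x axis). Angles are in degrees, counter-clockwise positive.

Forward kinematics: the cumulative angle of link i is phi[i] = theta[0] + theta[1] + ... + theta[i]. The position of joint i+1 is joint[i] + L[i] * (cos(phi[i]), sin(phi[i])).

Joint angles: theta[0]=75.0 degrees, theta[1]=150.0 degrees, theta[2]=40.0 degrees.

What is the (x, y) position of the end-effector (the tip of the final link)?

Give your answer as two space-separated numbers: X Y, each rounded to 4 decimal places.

joint[0] = (0.0000, 0.0000)  (base)
link 0: phi[0] = 75 = 75 deg
  cos(75 deg) = 0.2588, sin(75 deg) = 0.9659
  joint[1] = (0.0000, 0.0000) + 1 * (0.2588, 0.9659) = (0.0000 + 0.2588, 0.0000 + 0.9659) = (0.2588, 0.9659)
link 1: phi[1] = 75 + 150 = 225 deg
  cos(225 deg) = -0.7071, sin(225 deg) = -0.7071
  joint[2] = (0.2588, 0.9659) + 9.6 * (-0.7071, -0.7071) = (0.2588 + -6.7882, 0.9659 + -6.7882) = (-6.5294, -5.8223)
link 2: phi[2] = 75 + 150 + 40 = 265 deg
  cos(265 deg) = -0.0872, sin(265 deg) = -0.9962
  joint[3] = (-6.5294, -5.8223) + 5.9 * (-0.0872, -0.9962) = (-6.5294 + -0.5142, -5.8223 + -5.8775) = (-7.0436, -11.6998)
End effector: (-7.0436, -11.6998)

Answer: -7.0436 -11.6998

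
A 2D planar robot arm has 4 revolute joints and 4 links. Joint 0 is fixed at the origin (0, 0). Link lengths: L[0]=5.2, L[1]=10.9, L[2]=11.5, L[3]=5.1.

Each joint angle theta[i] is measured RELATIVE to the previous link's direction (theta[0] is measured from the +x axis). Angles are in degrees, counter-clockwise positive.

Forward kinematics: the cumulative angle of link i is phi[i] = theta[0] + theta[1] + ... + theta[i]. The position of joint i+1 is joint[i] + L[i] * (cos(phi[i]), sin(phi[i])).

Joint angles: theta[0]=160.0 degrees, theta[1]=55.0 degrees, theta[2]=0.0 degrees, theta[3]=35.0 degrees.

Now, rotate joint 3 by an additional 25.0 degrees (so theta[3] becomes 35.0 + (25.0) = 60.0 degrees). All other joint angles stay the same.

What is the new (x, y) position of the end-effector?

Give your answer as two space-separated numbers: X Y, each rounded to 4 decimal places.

joint[0] = (0.0000, 0.0000)  (base)
link 0: phi[0] = 160 = 160 deg
  cos(160 deg) = -0.9397, sin(160 deg) = 0.3420
  joint[1] = (0.0000, 0.0000) + 5.2 * (-0.9397, 0.3420) = (0.0000 + -4.8864, 0.0000 + 1.7785) = (-4.8864, 1.7785)
link 1: phi[1] = 160 + 55 = 215 deg
  cos(215 deg) = -0.8192, sin(215 deg) = -0.5736
  joint[2] = (-4.8864, 1.7785) + 10.9 * (-0.8192, -0.5736) = (-4.8864 + -8.9288, 1.7785 + -6.2520) = (-13.8152, -4.4735)
link 2: phi[2] = 160 + 55 + 0 = 215 deg
  cos(215 deg) = -0.8192, sin(215 deg) = -0.5736
  joint[3] = (-13.8152, -4.4735) + 11.5 * (-0.8192, -0.5736) = (-13.8152 + -9.4202, -4.4735 + -6.5961) = (-23.2354, -11.0696)
link 3: phi[3] = 160 + 55 + 0 + 60 = 275 deg
  cos(275 deg) = 0.0872, sin(275 deg) = -0.9962
  joint[4] = (-23.2354, -11.0696) + 5.1 * (0.0872, -0.9962) = (-23.2354 + 0.4445, -11.0696 + -5.0806) = (-22.7909, -16.1502)
End effector: (-22.7909, -16.1502)

Answer: -22.7909 -16.1502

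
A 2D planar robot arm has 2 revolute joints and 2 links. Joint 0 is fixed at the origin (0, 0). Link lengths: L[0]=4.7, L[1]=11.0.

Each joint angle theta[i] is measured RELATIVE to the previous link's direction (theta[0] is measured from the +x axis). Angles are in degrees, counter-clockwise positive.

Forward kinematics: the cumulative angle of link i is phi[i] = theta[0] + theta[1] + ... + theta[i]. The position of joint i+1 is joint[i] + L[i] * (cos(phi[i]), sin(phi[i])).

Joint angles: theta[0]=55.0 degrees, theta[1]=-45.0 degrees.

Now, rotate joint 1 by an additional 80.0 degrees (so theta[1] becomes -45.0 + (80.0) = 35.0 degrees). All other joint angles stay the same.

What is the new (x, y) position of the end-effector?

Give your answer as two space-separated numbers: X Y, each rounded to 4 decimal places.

Answer: 2.6958 14.8500

Derivation:
joint[0] = (0.0000, 0.0000)  (base)
link 0: phi[0] = 55 = 55 deg
  cos(55 deg) = 0.5736, sin(55 deg) = 0.8192
  joint[1] = (0.0000, 0.0000) + 4.7 * (0.5736, 0.8192) = (0.0000 + 2.6958, 0.0000 + 3.8500) = (2.6958, 3.8500)
link 1: phi[1] = 55 + 35 = 90 deg
  cos(90 deg) = 0.0000, sin(90 deg) = 1.0000
  joint[2] = (2.6958, 3.8500) + 11 * (0.0000, 1.0000) = (2.6958 + 0.0000, 3.8500 + 11.0000) = (2.6958, 14.8500)
End effector: (2.6958, 14.8500)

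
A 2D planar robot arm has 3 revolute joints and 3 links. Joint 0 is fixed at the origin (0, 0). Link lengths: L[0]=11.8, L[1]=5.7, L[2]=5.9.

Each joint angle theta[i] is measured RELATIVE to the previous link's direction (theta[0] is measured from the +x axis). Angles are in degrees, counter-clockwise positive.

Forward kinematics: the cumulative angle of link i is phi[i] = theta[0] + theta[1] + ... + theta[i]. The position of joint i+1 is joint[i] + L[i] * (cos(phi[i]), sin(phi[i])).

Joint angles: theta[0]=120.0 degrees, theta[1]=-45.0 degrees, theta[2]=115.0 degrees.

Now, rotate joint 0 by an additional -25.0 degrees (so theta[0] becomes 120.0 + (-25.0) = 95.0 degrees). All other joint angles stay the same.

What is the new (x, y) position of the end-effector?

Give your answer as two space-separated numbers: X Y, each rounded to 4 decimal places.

Answer: -3.0635 17.6486

Derivation:
joint[0] = (0.0000, 0.0000)  (base)
link 0: phi[0] = 95 = 95 deg
  cos(95 deg) = -0.0872, sin(95 deg) = 0.9962
  joint[1] = (0.0000, 0.0000) + 11.8 * (-0.0872, 0.9962) = (0.0000 + -1.0284, 0.0000 + 11.7551) = (-1.0284, 11.7551)
link 1: phi[1] = 95 + -45 = 50 deg
  cos(50 deg) = 0.6428, sin(50 deg) = 0.7660
  joint[2] = (-1.0284, 11.7551) + 5.7 * (0.6428, 0.7660) = (-1.0284 + 3.6639, 11.7551 + 4.3665) = (2.6355, 16.1216)
link 2: phi[2] = 95 + -45 + 115 = 165 deg
  cos(165 deg) = -0.9659, sin(165 deg) = 0.2588
  joint[3] = (2.6355, 16.1216) + 5.9 * (-0.9659, 0.2588) = (2.6355 + -5.6990, 16.1216 + 1.5270) = (-3.0635, 17.6486)
End effector: (-3.0635, 17.6486)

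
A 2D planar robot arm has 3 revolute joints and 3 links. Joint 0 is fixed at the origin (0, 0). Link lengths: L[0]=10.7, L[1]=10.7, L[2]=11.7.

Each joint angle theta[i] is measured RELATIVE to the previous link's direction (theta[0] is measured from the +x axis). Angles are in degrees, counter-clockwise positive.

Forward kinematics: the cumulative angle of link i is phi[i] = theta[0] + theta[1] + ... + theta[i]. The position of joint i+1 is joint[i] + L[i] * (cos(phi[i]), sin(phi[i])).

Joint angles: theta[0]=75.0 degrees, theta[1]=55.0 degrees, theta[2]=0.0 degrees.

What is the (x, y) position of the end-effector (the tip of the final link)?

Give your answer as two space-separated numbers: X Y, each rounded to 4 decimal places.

joint[0] = (0.0000, 0.0000)  (base)
link 0: phi[0] = 75 = 75 deg
  cos(75 deg) = 0.2588, sin(75 deg) = 0.9659
  joint[1] = (0.0000, 0.0000) + 10.7 * (0.2588, 0.9659) = (0.0000 + 2.7694, 0.0000 + 10.3354) = (2.7694, 10.3354)
link 1: phi[1] = 75 + 55 = 130 deg
  cos(130 deg) = -0.6428, sin(130 deg) = 0.7660
  joint[2] = (2.7694, 10.3354) + 10.7 * (-0.6428, 0.7660) = (2.7694 + -6.8778, 10.3354 + 8.1967) = (-4.1085, 18.5321)
link 2: phi[2] = 75 + 55 + 0 = 130 deg
  cos(130 deg) = -0.6428, sin(130 deg) = 0.7660
  joint[3] = (-4.1085, 18.5321) + 11.7 * (-0.6428, 0.7660) = (-4.1085 + -7.5206, 18.5321 + 8.9627) = (-11.6291, 27.4948)
End effector: (-11.6291, 27.4948)

Answer: -11.6291 27.4948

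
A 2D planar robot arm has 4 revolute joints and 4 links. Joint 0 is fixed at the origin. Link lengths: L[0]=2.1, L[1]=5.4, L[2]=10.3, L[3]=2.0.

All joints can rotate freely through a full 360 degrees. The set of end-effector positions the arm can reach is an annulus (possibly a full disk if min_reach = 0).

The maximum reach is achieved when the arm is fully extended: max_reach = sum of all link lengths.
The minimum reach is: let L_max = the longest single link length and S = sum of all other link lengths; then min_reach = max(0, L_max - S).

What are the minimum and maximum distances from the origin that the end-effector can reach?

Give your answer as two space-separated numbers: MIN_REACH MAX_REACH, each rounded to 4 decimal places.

Answer: 0.8000 19.8000

Derivation:
Link lengths: [2.1, 5.4, 10.3, 2.0]
max_reach = 2.1 + 5.4 + 10.3 + 2 = 19.8
L_max = max([2.1, 5.4, 10.3, 2.0]) = 10.3
S (sum of others) = 19.8 - 10.3 = 9.5
min_reach = max(0, 10.3 - 9.5) = max(0, 0.8) = 0.8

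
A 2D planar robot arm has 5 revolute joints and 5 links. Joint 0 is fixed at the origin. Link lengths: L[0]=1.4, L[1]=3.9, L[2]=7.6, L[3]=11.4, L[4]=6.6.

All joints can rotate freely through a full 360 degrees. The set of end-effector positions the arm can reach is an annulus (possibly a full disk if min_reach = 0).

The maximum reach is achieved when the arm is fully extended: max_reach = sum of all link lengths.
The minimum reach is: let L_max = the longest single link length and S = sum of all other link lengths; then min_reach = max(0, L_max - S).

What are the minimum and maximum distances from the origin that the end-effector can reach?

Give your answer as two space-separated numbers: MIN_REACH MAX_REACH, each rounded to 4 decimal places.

Link lengths: [1.4, 3.9, 7.6, 11.4, 6.6]
max_reach = 1.4 + 3.9 + 7.6 + 11.4 + 6.6 = 30.9
L_max = max([1.4, 3.9, 7.6, 11.4, 6.6]) = 11.4
S (sum of others) = 30.9 - 11.4 = 19.5
min_reach = max(0, 11.4 - 19.5) = max(0, -8.1) = 0

Answer: 0.0000 30.9000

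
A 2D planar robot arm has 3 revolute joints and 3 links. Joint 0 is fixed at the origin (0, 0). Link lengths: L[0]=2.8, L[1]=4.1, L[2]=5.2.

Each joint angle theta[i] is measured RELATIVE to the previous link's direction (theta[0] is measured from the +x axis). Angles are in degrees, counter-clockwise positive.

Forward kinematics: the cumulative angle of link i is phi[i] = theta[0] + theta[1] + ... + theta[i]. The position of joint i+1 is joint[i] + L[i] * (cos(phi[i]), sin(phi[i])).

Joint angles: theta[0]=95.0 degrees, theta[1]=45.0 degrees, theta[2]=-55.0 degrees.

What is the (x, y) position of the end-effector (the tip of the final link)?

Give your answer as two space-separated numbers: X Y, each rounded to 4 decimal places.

joint[0] = (0.0000, 0.0000)  (base)
link 0: phi[0] = 95 = 95 deg
  cos(95 deg) = -0.0872, sin(95 deg) = 0.9962
  joint[1] = (0.0000, 0.0000) + 2.8 * (-0.0872, 0.9962) = (0.0000 + -0.2440, 0.0000 + 2.7893) = (-0.2440, 2.7893)
link 1: phi[1] = 95 + 45 = 140 deg
  cos(140 deg) = -0.7660, sin(140 deg) = 0.6428
  joint[2] = (-0.2440, 2.7893) + 4.1 * (-0.7660, 0.6428) = (-0.2440 + -3.1408, 2.7893 + 2.6354) = (-3.3848, 5.4248)
link 2: phi[2] = 95 + 45 + -55 = 85 deg
  cos(85 deg) = 0.0872, sin(85 deg) = 0.9962
  joint[3] = (-3.3848, 5.4248) + 5.2 * (0.0872, 0.9962) = (-3.3848 + 0.4532, 5.4248 + 5.1802) = (-2.9316, 10.6050)
End effector: (-2.9316, 10.6050)

Answer: -2.9316 10.6050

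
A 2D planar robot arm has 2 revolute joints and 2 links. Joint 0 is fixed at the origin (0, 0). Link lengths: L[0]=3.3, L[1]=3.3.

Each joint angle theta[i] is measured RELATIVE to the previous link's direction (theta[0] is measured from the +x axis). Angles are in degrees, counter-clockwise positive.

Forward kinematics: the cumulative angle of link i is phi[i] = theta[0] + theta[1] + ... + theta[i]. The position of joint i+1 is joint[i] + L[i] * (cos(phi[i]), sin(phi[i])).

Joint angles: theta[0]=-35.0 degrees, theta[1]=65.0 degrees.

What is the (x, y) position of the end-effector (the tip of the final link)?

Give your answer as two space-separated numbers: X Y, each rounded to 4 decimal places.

Answer: 5.5611 -0.2428

Derivation:
joint[0] = (0.0000, 0.0000)  (base)
link 0: phi[0] = -35 = -35 deg
  cos(-35 deg) = 0.8192, sin(-35 deg) = -0.5736
  joint[1] = (0.0000, 0.0000) + 3.3 * (0.8192, -0.5736) = (0.0000 + 2.7032, 0.0000 + -1.8928) = (2.7032, -1.8928)
link 1: phi[1] = -35 + 65 = 30 deg
  cos(30 deg) = 0.8660, sin(30 deg) = 0.5000
  joint[2] = (2.7032, -1.8928) + 3.3 * (0.8660, 0.5000) = (2.7032 + 2.8579, -1.8928 + 1.6500) = (5.5611, -0.2428)
End effector: (5.5611, -0.2428)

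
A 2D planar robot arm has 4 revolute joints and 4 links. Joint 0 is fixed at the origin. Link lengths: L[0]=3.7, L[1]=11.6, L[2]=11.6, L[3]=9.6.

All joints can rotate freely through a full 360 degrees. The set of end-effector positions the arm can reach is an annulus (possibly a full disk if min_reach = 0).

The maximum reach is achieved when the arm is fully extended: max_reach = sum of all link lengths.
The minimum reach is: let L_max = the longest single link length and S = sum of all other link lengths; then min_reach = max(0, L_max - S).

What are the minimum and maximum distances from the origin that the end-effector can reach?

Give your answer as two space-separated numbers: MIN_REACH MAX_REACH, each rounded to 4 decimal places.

Link lengths: [3.7, 11.6, 11.6, 9.6]
max_reach = 3.7 + 11.6 + 11.6 + 9.6 = 36.5
L_max = max([3.7, 11.6, 11.6, 9.6]) = 11.6
S (sum of others) = 36.5 - 11.6 = 24.9
min_reach = max(0, 11.6 - 24.9) = max(0, -13.3) = 0

Answer: 0.0000 36.5000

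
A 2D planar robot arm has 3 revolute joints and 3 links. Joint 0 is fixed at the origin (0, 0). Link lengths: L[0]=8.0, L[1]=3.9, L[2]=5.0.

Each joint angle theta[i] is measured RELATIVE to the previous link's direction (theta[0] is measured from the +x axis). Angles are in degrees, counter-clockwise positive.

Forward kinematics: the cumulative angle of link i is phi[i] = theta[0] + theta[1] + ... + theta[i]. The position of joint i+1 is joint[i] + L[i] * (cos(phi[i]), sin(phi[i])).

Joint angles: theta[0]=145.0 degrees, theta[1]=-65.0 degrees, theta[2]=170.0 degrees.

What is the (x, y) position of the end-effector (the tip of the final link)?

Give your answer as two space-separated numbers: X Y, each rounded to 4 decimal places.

Answer: -7.5861 3.7309

Derivation:
joint[0] = (0.0000, 0.0000)  (base)
link 0: phi[0] = 145 = 145 deg
  cos(145 deg) = -0.8192, sin(145 deg) = 0.5736
  joint[1] = (0.0000, 0.0000) + 8 * (-0.8192, 0.5736) = (0.0000 + -6.5532, 0.0000 + 4.5886) = (-6.5532, 4.5886)
link 1: phi[1] = 145 + -65 = 80 deg
  cos(80 deg) = 0.1736, sin(80 deg) = 0.9848
  joint[2] = (-6.5532, 4.5886) + 3.9 * (0.1736, 0.9848) = (-6.5532 + 0.6772, 4.5886 + 3.8408) = (-5.8760, 8.4294)
link 2: phi[2] = 145 + -65 + 170 = 250 deg
  cos(250 deg) = -0.3420, sin(250 deg) = -0.9397
  joint[3] = (-5.8760, 8.4294) + 5 * (-0.3420, -0.9397) = (-5.8760 + -1.7101, 8.4294 + -4.6985) = (-7.5861, 3.7309)
End effector: (-7.5861, 3.7309)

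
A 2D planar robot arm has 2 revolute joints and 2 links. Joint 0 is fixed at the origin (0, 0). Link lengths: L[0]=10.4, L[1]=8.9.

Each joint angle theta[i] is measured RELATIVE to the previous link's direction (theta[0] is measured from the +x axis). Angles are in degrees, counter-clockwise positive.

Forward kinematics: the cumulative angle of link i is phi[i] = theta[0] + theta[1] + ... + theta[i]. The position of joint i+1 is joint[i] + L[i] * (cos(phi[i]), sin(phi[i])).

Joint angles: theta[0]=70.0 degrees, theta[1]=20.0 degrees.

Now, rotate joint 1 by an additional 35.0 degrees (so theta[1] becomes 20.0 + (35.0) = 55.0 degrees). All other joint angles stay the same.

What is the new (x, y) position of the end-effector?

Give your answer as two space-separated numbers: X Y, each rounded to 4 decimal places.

joint[0] = (0.0000, 0.0000)  (base)
link 0: phi[0] = 70 = 70 deg
  cos(70 deg) = 0.3420, sin(70 deg) = 0.9397
  joint[1] = (0.0000, 0.0000) + 10.4 * (0.3420, 0.9397) = (0.0000 + 3.5570, 0.0000 + 9.7728) = (3.5570, 9.7728)
link 1: phi[1] = 70 + 55 = 125 deg
  cos(125 deg) = -0.5736, sin(125 deg) = 0.8192
  joint[2] = (3.5570, 9.7728) + 8.9 * (-0.5736, 0.8192) = (3.5570 + -5.1048, 9.7728 + 7.2905) = (-1.5478, 17.0633)
End effector: (-1.5478, 17.0633)

Answer: -1.5478 17.0633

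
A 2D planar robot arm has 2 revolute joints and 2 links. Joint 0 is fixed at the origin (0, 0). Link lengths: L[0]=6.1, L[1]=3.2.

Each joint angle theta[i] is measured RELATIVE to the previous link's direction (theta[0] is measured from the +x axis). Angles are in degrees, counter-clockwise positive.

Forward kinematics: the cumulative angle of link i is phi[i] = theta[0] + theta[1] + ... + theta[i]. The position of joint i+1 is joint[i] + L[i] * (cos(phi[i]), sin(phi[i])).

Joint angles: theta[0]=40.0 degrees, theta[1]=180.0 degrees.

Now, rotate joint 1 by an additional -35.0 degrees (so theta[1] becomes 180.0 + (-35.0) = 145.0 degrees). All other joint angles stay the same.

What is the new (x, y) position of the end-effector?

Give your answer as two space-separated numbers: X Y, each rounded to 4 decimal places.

Answer: 1.4850 3.6421

Derivation:
joint[0] = (0.0000, 0.0000)  (base)
link 0: phi[0] = 40 = 40 deg
  cos(40 deg) = 0.7660, sin(40 deg) = 0.6428
  joint[1] = (0.0000, 0.0000) + 6.1 * (0.7660, 0.6428) = (0.0000 + 4.6729, 0.0000 + 3.9210) = (4.6729, 3.9210)
link 1: phi[1] = 40 + 145 = 185 deg
  cos(185 deg) = -0.9962, sin(185 deg) = -0.0872
  joint[2] = (4.6729, 3.9210) + 3.2 * (-0.9962, -0.0872) = (4.6729 + -3.1878, 3.9210 + -0.2789) = (1.4850, 3.6421)
End effector: (1.4850, 3.6421)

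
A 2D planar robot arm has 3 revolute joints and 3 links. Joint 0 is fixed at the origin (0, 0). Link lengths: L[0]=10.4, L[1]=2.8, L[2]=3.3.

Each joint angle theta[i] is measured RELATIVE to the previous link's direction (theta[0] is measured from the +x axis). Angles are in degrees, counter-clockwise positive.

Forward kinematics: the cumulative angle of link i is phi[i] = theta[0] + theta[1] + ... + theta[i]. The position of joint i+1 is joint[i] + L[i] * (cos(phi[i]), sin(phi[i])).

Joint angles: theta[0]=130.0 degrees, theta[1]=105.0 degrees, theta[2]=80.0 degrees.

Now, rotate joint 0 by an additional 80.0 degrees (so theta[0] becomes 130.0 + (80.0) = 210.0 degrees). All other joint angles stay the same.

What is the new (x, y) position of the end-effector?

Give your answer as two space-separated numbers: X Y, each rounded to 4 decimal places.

Answer: -4.3236 -5.2871

Derivation:
joint[0] = (0.0000, 0.0000)  (base)
link 0: phi[0] = 210 = 210 deg
  cos(210 deg) = -0.8660, sin(210 deg) = -0.5000
  joint[1] = (0.0000, 0.0000) + 10.4 * (-0.8660, -0.5000) = (0.0000 + -9.0067, 0.0000 + -5.2000) = (-9.0067, -5.2000)
link 1: phi[1] = 210 + 105 = 315 deg
  cos(315 deg) = 0.7071, sin(315 deg) = -0.7071
  joint[2] = (-9.0067, -5.2000) + 2.8 * (0.7071, -0.7071) = (-9.0067 + 1.9799, -5.2000 + -1.9799) = (-7.0268, -7.1799)
link 2: phi[2] = 210 + 105 + 80 = 395 deg
  cos(395 deg) = 0.8192, sin(395 deg) = 0.5736
  joint[3] = (-7.0268, -7.1799) + 3.3 * (0.8192, 0.5736) = (-7.0268 + 2.7032, -7.1799 + 1.8928) = (-4.3236, -5.2871)
End effector: (-4.3236, -5.2871)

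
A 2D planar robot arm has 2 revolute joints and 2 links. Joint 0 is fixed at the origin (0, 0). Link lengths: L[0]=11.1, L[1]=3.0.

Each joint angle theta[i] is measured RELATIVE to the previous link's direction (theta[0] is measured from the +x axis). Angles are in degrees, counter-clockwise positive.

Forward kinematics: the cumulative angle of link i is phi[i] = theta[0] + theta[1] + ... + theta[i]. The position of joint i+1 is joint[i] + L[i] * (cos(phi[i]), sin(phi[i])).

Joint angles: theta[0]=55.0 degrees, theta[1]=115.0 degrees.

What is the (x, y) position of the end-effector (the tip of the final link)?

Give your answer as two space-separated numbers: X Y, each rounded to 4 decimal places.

Answer: 3.4123 9.6135

Derivation:
joint[0] = (0.0000, 0.0000)  (base)
link 0: phi[0] = 55 = 55 deg
  cos(55 deg) = 0.5736, sin(55 deg) = 0.8192
  joint[1] = (0.0000, 0.0000) + 11.1 * (0.5736, 0.8192) = (0.0000 + 6.3667, 0.0000 + 9.0926) = (6.3667, 9.0926)
link 1: phi[1] = 55 + 115 = 170 deg
  cos(170 deg) = -0.9848, sin(170 deg) = 0.1736
  joint[2] = (6.3667, 9.0926) + 3 * (-0.9848, 0.1736) = (6.3667 + -2.9544, 9.0926 + 0.5209) = (3.4123, 9.6135)
End effector: (3.4123, 9.6135)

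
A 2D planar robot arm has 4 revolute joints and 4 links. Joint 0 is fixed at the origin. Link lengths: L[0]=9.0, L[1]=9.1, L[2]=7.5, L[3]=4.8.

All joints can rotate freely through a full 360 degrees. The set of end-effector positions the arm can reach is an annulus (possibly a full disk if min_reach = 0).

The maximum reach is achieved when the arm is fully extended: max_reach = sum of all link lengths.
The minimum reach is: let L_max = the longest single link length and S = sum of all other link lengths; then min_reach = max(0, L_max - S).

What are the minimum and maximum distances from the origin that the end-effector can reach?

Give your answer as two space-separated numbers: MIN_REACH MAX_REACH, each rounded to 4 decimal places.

Answer: 0.0000 30.4000

Derivation:
Link lengths: [9.0, 9.1, 7.5, 4.8]
max_reach = 9 + 9.1 + 7.5 + 4.8 = 30.4
L_max = max([9.0, 9.1, 7.5, 4.8]) = 9.1
S (sum of others) = 30.4 - 9.1 = 21.3
min_reach = max(0, 9.1 - 21.3) = max(0, -12.2) = 0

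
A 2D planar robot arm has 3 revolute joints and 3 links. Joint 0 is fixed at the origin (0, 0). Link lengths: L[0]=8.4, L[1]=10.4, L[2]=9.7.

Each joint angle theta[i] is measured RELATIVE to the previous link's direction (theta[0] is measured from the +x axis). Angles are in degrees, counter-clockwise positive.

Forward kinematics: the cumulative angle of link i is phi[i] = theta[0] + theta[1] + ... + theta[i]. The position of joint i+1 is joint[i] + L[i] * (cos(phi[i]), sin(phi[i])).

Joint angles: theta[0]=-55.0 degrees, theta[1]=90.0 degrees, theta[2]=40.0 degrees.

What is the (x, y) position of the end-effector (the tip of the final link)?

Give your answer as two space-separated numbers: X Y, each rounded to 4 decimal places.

Answer: 15.8478 8.4538

Derivation:
joint[0] = (0.0000, 0.0000)  (base)
link 0: phi[0] = -55 = -55 deg
  cos(-55 deg) = 0.5736, sin(-55 deg) = -0.8192
  joint[1] = (0.0000, 0.0000) + 8.4 * (0.5736, -0.8192) = (0.0000 + 4.8180, 0.0000 + -6.8809) = (4.8180, -6.8809)
link 1: phi[1] = -55 + 90 = 35 deg
  cos(35 deg) = 0.8192, sin(35 deg) = 0.5736
  joint[2] = (4.8180, -6.8809) + 10.4 * (0.8192, 0.5736) = (4.8180 + 8.5192, -6.8809 + 5.9652) = (13.3372, -0.9157)
link 2: phi[2] = -55 + 90 + 40 = 75 deg
  cos(75 deg) = 0.2588, sin(75 deg) = 0.9659
  joint[3] = (13.3372, -0.9157) + 9.7 * (0.2588, 0.9659) = (13.3372 + 2.5105, -0.9157 + 9.3695) = (15.8478, 8.4538)
End effector: (15.8478, 8.4538)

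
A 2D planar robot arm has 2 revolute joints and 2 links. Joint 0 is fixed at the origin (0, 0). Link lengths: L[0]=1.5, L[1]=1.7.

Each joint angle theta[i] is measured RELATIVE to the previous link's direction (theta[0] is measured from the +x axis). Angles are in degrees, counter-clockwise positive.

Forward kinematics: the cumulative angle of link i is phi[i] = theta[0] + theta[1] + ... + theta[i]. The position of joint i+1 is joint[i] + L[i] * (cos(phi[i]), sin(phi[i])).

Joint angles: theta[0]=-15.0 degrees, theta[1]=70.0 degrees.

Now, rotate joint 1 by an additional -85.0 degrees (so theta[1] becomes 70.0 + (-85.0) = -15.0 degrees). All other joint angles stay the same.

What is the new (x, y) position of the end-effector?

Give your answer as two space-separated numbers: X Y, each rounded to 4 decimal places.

Answer: 2.9211 -1.2382

Derivation:
joint[0] = (0.0000, 0.0000)  (base)
link 0: phi[0] = -15 = -15 deg
  cos(-15 deg) = 0.9659, sin(-15 deg) = -0.2588
  joint[1] = (0.0000, 0.0000) + 1.5 * (0.9659, -0.2588) = (0.0000 + 1.4489, 0.0000 + -0.3882) = (1.4489, -0.3882)
link 1: phi[1] = -15 + -15 = -30 deg
  cos(-30 deg) = 0.8660, sin(-30 deg) = -0.5000
  joint[2] = (1.4489, -0.3882) + 1.7 * (0.8660, -0.5000) = (1.4489 + 1.4722, -0.3882 + -0.8500) = (2.9211, -1.2382)
End effector: (2.9211, -1.2382)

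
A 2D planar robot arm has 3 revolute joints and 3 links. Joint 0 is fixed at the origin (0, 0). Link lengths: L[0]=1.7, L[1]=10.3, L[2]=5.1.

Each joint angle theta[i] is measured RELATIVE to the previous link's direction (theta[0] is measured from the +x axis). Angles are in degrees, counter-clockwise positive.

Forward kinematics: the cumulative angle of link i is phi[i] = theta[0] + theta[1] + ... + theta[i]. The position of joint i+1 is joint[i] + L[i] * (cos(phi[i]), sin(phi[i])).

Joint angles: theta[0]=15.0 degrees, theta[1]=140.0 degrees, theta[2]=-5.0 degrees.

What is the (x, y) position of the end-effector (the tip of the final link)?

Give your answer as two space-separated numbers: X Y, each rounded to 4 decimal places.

joint[0] = (0.0000, 0.0000)  (base)
link 0: phi[0] = 15 = 15 deg
  cos(15 deg) = 0.9659, sin(15 deg) = 0.2588
  joint[1] = (0.0000, 0.0000) + 1.7 * (0.9659, 0.2588) = (0.0000 + 1.6421, 0.0000 + 0.4400) = (1.6421, 0.4400)
link 1: phi[1] = 15 + 140 = 155 deg
  cos(155 deg) = -0.9063, sin(155 deg) = 0.4226
  joint[2] = (1.6421, 0.4400) + 10.3 * (-0.9063, 0.4226) = (1.6421 + -9.3350, 0.4400 + 4.3530) = (-7.6929, 4.7930)
link 2: phi[2] = 15 + 140 + -5 = 150 deg
  cos(150 deg) = -0.8660, sin(150 deg) = 0.5000
  joint[3] = (-7.6929, 4.7930) + 5.1 * (-0.8660, 0.5000) = (-7.6929 + -4.4167, 4.7930 + 2.5500) = (-12.1096, 7.3430)
End effector: (-12.1096, 7.3430)

Answer: -12.1096 7.3430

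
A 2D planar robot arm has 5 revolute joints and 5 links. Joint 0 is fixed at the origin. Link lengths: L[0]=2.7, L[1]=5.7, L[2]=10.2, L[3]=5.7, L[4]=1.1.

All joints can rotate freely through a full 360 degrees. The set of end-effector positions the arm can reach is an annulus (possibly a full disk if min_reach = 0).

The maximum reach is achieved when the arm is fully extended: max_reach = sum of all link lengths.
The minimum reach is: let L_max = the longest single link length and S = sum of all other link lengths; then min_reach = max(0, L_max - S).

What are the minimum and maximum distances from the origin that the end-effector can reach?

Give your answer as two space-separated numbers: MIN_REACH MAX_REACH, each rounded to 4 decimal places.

Answer: 0.0000 25.4000

Derivation:
Link lengths: [2.7, 5.7, 10.2, 5.7, 1.1]
max_reach = 2.7 + 5.7 + 10.2 + 5.7 + 1.1 = 25.4
L_max = max([2.7, 5.7, 10.2, 5.7, 1.1]) = 10.2
S (sum of others) = 25.4 - 10.2 = 15.2
min_reach = max(0, 10.2 - 15.2) = max(0, -5) = 0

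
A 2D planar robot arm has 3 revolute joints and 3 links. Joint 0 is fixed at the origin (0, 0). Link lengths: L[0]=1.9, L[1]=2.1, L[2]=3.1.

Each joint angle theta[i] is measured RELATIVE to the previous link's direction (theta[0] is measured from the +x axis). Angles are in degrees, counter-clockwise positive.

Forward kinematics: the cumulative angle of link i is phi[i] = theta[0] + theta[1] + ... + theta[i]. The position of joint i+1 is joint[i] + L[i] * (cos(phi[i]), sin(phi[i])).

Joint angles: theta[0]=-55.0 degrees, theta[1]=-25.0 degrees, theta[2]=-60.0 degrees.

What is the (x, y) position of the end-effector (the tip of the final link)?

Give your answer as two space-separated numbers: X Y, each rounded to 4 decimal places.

Answer: -0.9203 -5.6171

Derivation:
joint[0] = (0.0000, 0.0000)  (base)
link 0: phi[0] = -55 = -55 deg
  cos(-55 deg) = 0.5736, sin(-55 deg) = -0.8192
  joint[1] = (0.0000, 0.0000) + 1.9 * (0.5736, -0.8192) = (0.0000 + 1.0898, 0.0000 + -1.5564) = (1.0898, -1.5564)
link 1: phi[1] = -55 + -25 = -80 deg
  cos(-80 deg) = 0.1736, sin(-80 deg) = -0.9848
  joint[2] = (1.0898, -1.5564) + 2.1 * (0.1736, -0.9848) = (1.0898 + 0.3647, -1.5564 + -2.0681) = (1.4545, -3.6245)
link 2: phi[2] = -55 + -25 + -60 = -140 deg
  cos(-140 deg) = -0.7660, sin(-140 deg) = -0.6428
  joint[3] = (1.4545, -3.6245) + 3.1 * (-0.7660, -0.6428) = (1.4545 + -2.3747, -3.6245 + -1.9926) = (-0.9203, -5.6171)
End effector: (-0.9203, -5.6171)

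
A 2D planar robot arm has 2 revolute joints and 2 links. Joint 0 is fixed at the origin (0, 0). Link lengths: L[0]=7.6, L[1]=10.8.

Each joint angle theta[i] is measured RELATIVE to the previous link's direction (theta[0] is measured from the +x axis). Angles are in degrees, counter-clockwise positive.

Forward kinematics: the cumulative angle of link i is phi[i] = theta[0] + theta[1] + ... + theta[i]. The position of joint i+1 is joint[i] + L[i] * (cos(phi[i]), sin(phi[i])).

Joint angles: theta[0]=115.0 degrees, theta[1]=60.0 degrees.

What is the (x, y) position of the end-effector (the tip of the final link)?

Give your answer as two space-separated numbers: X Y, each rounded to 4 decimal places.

Answer: -13.9708 7.8292

Derivation:
joint[0] = (0.0000, 0.0000)  (base)
link 0: phi[0] = 115 = 115 deg
  cos(115 deg) = -0.4226, sin(115 deg) = 0.9063
  joint[1] = (0.0000, 0.0000) + 7.6 * (-0.4226, 0.9063) = (0.0000 + -3.2119, 0.0000 + 6.8879) = (-3.2119, 6.8879)
link 1: phi[1] = 115 + 60 = 175 deg
  cos(175 deg) = -0.9962, sin(175 deg) = 0.0872
  joint[2] = (-3.2119, 6.8879) + 10.8 * (-0.9962, 0.0872) = (-3.2119 + -10.7589, 6.8879 + 0.9413) = (-13.9708, 7.8292)
End effector: (-13.9708, 7.8292)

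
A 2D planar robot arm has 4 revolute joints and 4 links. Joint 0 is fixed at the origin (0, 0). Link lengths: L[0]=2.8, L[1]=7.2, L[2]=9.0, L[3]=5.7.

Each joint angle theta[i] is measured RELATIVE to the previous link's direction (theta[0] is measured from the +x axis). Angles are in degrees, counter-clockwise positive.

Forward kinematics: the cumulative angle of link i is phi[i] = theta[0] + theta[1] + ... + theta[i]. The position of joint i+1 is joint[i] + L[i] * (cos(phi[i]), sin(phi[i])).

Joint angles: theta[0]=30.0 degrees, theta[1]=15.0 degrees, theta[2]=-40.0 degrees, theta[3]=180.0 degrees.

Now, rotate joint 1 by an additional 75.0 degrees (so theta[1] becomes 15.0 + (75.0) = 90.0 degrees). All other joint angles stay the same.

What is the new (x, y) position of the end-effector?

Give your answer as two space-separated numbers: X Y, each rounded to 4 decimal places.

Answer: -0.6021 10.8852

Derivation:
joint[0] = (0.0000, 0.0000)  (base)
link 0: phi[0] = 30 = 30 deg
  cos(30 deg) = 0.8660, sin(30 deg) = 0.5000
  joint[1] = (0.0000, 0.0000) + 2.8 * (0.8660, 0.5000) = (0.0000 + 2.4249, 0.0000 + 1.4000) = (2.4249, 1.4000)
link 1: phi[1] = 30 + 90 = 120 deg
  cos(120 deg) = -0.5000, sin(120 deg) = 0.8660
  joint[2] = (2.4249, 1.4000) + 7.2 * (-0.5000, 0.8660) = (2.4249 + -3.6000, 1.4000 + 6.2354) = (-1.1751, 7.6354)
link 2: phi[2] = 30 + 90 + -40 = 80 deg
  cos(80 deg) = 0.1736, sin(80 deg) = 0.9848
  joint[3] = (-1.1751, 7.6354) + 9 * (0.1736, 0.9848) = (-1.1751 + 1.5628, 7.6354 + 8.8633) = (0.3877, 16.4987)
link 3: phi[3] = 30 + 90 + -40 + 180 = 260 deg
  cos(260 deg) = -0.1736, sin(260 deg) = -0.9848
  joint[4] = (0.3877, 16.4987) + 5.7 * (-0.1736, -0.9848) = (0.3877 + -0.9898, 16.4987 + -5.6134) = (-0.6021, 10.8852)
End effector: (-0.6021, 10.8852)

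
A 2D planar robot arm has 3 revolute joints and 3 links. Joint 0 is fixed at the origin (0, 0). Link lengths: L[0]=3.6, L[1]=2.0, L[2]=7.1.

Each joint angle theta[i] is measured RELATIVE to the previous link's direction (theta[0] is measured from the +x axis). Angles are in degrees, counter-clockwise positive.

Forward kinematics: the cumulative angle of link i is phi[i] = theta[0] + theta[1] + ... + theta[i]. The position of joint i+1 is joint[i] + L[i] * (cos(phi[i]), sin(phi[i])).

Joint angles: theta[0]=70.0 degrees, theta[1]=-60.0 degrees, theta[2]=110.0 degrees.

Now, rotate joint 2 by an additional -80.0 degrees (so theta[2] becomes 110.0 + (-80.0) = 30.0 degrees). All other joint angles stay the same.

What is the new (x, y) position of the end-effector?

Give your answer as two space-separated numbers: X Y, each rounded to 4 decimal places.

Answer: 8.6398 8.2940

Derivation:
joint[0] = (0.0000, 0.0000)  (base)
link 0: phi[0] = 70 = 70 deg
  cos(70 deg) = 0.3420, sin(70 deg) = 0.9397
  joint[1] = (0.0000, 0.0000) + 3.6 * (0.3420, 0.9397) = (0.0000 + 1.2313, 0.0000 + 3.3829) = (1.2313, 3.3829)
link 1: phi[1] = 70 + -60 = 10 deg
  cos(10 deg) = 0.9848, sin(10 deg) = 0.1736
  joint[2] = (1.2313, 3.3829) + 2 * (0.9848, 0.1736) = (1.2313 + 1.9696, 3.3829 + 0.3473) = (3.2009, 3.7302)
link 2: phi[2] = 70 + -60 + 30 = 40 deg
  cos(40 deg) = 0.7660, sin(40 deg) = 0.6428
  joint[3] = (3.2009, 3.7302) + 7.1 * (0.7660, 0.6428) = (3.2009 + 5.4389, 3.7302 + 4.5638) = (8.6398, 8.2940)
End effector: (8.6398, 8.2940)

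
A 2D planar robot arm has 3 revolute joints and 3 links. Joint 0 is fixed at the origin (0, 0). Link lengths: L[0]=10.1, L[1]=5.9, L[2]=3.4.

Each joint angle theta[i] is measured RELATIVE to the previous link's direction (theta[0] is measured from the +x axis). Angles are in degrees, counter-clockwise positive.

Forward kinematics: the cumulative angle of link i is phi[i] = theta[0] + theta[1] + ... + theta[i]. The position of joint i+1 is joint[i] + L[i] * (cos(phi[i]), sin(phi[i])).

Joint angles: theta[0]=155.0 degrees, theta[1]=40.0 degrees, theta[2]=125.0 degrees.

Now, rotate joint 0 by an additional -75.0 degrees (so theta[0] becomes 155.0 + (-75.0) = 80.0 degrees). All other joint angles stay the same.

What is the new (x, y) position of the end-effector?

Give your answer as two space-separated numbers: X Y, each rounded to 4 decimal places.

Answer: -2.6331 11.9747

Derivation:
joint[0] = (0.0000, 0.0000)  (base)
link 0: phi[0] = 80 = 80 deg
  cos(80 deg) = 0.1736, sin(80 deg) = 0.9848
  joint[1] = (0.0000, 0.0000) + 10.1 * (0.1736, 0.9848) = (0.0000 + 1.7538, 0.0000 + 9.9466) = (1.7538, 9.9466)
link 1: phi[1] = 80 + 40 = 120 deg
  cos(120 deg) = -0.5000, sin(120 deg) = 0.8660
  joint[2] = (1.7538, 9.9466) + 5.9 * (-0.5000, 0.8660) = (1.7538 + -2.9500, 9.9466 + 5.1095) = (-1.1962, 15.0561)
link 2: phi[2] = 80 + 40 + 125 = 245 deg
  cos(245 deg) = -0.4226, sin(245 deg) = -0.9063
  joint[3] = (-1.1962, 15.0561) + 3.4 * (-0.4226, -0.9063) = (-1.1962 + -1.4369, 15.0561 + -3.0814) = (-2.6331, 11.9747)
End effector: (-2.6331, 11.9747)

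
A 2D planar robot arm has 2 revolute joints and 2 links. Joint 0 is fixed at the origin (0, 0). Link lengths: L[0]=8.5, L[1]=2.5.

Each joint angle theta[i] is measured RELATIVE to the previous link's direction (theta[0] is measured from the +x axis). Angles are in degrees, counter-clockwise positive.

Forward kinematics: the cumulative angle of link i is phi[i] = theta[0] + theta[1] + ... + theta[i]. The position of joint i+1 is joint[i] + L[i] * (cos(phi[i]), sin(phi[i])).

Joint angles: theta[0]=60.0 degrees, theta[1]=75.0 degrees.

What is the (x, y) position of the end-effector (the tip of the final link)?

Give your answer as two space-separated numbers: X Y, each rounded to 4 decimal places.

joint[0] = (0.0000, 0.0000)  (base)
link 0: phi[0] = 60 = 60 deg
  cos(60 deg) = 0.5000, sin(60 deg) = 0.8660
  joint[1] = (0.0000, 0.0000) + 8.5 * (0.5000, 0.8660) = (0.0000 + 4.2500, 0.0000 + 7.3612) = (4.2500, 7.3612)
link 1: phi[1] = 60 + 75 = 135 deg
  cos(135 deg) = -0.7071, sin(135 deg) = 0.7071
  joint[2] = (4.2500, 7.3612) + 2.5 * (-0.7071, 0.7071) = (4.2500 + -1.7678, 7.3612 + 1.7678) = (2.4822, 9.1290)
End effector: (2.4822, 9.1290)

Answer: 2.4822 9.1290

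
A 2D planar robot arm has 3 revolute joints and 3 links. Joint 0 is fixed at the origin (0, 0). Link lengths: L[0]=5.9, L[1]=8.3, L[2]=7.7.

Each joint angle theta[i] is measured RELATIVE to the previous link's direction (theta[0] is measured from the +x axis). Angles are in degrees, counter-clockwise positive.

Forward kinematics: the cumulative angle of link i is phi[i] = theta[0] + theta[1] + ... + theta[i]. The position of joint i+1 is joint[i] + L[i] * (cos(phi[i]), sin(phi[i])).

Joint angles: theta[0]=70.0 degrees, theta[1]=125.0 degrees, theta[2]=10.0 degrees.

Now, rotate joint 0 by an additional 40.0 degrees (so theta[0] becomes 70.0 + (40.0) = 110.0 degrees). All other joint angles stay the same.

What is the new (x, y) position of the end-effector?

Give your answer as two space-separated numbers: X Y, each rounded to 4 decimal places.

joint[0] = (0.0000, 0.0000)  (base)
link 0: phi[0] = 110 = 110 deg
  cos(110 deg) = -0.3420, sin(110 deg) = 0.9397
  joint[1] = (0.0000, 0.0000) + 5.9 * (-0.3420, 0.9397) = (0.0000 + -2.0179, 0.0000 + 5.5442) = (-2.0179, 5.5442)
link 1: phi[1] = 110 + 125 = 235 deg
  cos(235 deg) = -0.5736, sin(235 deg) = -0.8192
  joint[2] = (-2.0179, 5.5442) + 8.3 * (-0.5736, -0.8192) = (-2.0179 + -4.7607, 5.5442 + -6.7990) = (-6.7786, -1.2548)
link 2: phi[2] = 110 + 125 + 10 = 245 deg
  cos(245 deg) = -0.4226, sin(245 deg) = -0.9063
  joint[3] = (-6.7786, -1.2548) + 7.7 * (-0.4226, -0.9063) = (-6.7786 + -3.2542, -1.2548 + -6.9786) = (-10.0328, -8.2333)
End effector: (-10.0328, -8.2333)

Answer: -10.0328 -8.2333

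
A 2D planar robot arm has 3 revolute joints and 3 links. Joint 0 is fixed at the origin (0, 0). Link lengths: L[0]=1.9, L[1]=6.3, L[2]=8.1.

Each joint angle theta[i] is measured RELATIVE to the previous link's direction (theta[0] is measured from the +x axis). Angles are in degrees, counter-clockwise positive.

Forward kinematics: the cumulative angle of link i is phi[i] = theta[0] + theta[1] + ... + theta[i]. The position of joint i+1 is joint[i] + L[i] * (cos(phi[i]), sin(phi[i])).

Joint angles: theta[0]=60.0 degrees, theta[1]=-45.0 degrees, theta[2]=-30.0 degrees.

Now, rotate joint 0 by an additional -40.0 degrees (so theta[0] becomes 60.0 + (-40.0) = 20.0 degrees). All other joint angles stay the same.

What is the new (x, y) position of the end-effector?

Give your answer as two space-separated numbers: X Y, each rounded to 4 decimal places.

Answer: 12.1411 -8.6478

Derivation:
joint[0] = (0.0000, 0.0000)  (base)
link 0: phi[0] = 20 = 20 deg
  cos(20 deg) = 0.9397, sin(20 deg) = 0.3420
  joint[1] = (0.0000, 0.0000) + 1.9 * (0.9397, 0.3420) = (0.0000 + 1.7854, 0.0000 + 0.6498) = (1.7854, 0.6498)
link 1: phi[1] = 20 + -45 = -25 deg
  cos(-25 deg) = 0.9063, sin(-25 deg) = -0.4226
  joint[2] = (1.7854, 0.6498) + 6.3 * (0.9063, -0.4226) = (1.7854 + 5.7097, 0.6498 + -2.6625) = (7.4952, -2.0127)
link 2: phi[2] = 20 + -45 + -30 = -55 deg
  cos(-55 deg) = 0.5736, sin(-55 deg) = -0.8192
  joint[3] = (7.4952, -2.0127) + 8.1 * (0.5736, -0.8192) = (7.4952 + 4.6460, -2.0127 + -6.6351) = (12.1411, -8.6478)
End effector: (12.1411, -8.6478)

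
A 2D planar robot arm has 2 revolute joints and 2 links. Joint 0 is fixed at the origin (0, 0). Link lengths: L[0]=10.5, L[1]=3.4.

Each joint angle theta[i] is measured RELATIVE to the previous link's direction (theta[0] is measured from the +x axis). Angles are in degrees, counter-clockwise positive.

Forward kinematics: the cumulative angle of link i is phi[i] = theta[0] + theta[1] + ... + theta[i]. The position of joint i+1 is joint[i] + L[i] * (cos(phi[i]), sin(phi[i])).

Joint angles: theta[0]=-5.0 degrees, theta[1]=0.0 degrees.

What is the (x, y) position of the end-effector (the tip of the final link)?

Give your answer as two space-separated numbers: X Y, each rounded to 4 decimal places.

joint[0] = (0.0000, 0.0000)  (base)
link 0: phi[0] = -5 = -5 deg
  cos(-5 deg) = 0.9962, sin(-5 deg) = -0.0872
  joint[1] = (0.0000, 0.0000) + 10.5 * (0.9962, -0.0872) = (0.0000 + 10.4600, 0.0000 + -0.9151) = (10.4600, -0.9151)
link 1: phi[1] = -5 + 0 = -5 deg
  cos(-5 deg) = 0.9962, sin(-5 deg) = -0.0872
  joint[2] = (10.4600, -0.9151) + 3.4 * (0.9962, -0.0872) = (10.4600 + 3.3871, -0.9151 + -0.2963) = (13.8471, -1.2115)
End effector: (13.8471, -1.2115)

Answer: 13.8471 -1.2115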